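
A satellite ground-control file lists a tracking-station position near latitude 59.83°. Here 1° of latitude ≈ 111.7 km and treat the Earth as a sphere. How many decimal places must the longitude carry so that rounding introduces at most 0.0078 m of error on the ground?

7

At 59.83° one degree of longitude covers 111700 × cos 59.83° ≈ 111700 × 0.5026 ≈ 56136.8 m.
With N decimal places the half-ulp bound is 0.5·10⁻ᴺ°, or 0.5·10⁻ᴺ × 56136.8 m on the ground.
Need 0.5 × 56136.8 × 10⁻ᴺ ≤ 0.0078 → 10⁻ᴺ ≤ 2.779e-07, so N ≥ 6.56.
N = 6 would give 0.0281 m (too coarse); N = 7 gives 0.00281 m ≤ 0.0078 m.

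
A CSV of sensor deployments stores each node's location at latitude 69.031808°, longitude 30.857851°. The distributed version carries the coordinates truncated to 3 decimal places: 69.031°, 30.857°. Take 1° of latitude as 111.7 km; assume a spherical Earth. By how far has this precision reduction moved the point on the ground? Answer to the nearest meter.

96 meters

The latitude changed by +0.000808° and the longitude by +0.000851°.
North–south shift: 0.000808 × 111700 = 90.2536 m.
East–west at this latitude: 0.000851° × 111700 × cos 69.031° ≈ 0.000851 × 39973.3 = 34.0173 m.
Distance: √(90.2536² + 34.0173²) ≈ 96.4515 m.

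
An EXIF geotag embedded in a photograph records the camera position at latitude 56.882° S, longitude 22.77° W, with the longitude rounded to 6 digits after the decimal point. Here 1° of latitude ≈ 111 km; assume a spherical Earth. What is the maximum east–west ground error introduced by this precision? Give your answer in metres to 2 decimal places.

Rounding to 6 decimal places leaves the longitude within ±5e-07° of the true value.
One degree of longitude at 56.882° is 111000 × cos 56.882° ≈ 111000 × 0.5464 = 60646.5 m.
Maximum E–W displacement: 5e-07 × 60646.5 = 0.0303233 m.

0.03 metres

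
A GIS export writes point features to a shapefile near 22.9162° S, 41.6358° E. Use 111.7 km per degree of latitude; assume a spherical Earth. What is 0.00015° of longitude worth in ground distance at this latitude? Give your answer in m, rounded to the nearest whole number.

At 22.9162° a degree of longitude is 111700 × cos 22.9162° ≈ 102884 m, so 0.00015° corresponds to 15.4326 m.

15 m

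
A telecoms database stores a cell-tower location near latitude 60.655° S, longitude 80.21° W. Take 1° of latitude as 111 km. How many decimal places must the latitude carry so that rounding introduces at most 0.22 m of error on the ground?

6 decimal places

One degree of latitude covers 111000 m.
N decimal places → at most half a unit in the last place, 0.5 × 10⁻ᴺ° = 111000/2 × 10⁻ᴺ m.
Need 0.5 × 111000 × 10⁻ᴺ ≤ 0.22 → 10⁻ᴺ ≤ 3.964e-06, so N ≥ 5.40.
N = 5 would give 0.555 m (too coarse); N = 6 gives 0.0555 m ≤ 0.22 m.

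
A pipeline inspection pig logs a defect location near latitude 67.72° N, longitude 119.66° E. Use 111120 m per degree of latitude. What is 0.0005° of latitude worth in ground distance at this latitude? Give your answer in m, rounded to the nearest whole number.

56 m

0.0005° × 111120 m/° = 55.56 m.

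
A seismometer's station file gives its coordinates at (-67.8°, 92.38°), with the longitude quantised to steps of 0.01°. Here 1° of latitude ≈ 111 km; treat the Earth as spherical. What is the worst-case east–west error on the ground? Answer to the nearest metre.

With a 0.01° grid the true value lies within half a step, ±0.01°/2 = ±0.005°, of the stored one.
At latitude 67.8° a degree of longitude spans 111000 m × cos 67.8° = 111000 × 0.3778 ≈ 41940.3 m.
Maximum E–W displacement: 0.005 × 41940.3 = 209.702 m.

210 metres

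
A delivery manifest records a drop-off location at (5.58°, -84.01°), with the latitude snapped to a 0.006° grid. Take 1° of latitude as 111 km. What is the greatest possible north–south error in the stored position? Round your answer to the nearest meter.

333 meters

With a 0.006° grid the true value lies within half a step, ±0.006°/2 = ±0.003°, of the stored one.
Along the meridian that is 0.003° × 111000 m/° = 333 m.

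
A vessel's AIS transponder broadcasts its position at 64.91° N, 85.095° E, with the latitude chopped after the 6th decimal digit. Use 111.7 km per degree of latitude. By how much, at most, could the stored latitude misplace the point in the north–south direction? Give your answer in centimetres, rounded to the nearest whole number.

Truncating at 6 decimal places can drop up to a full unit in the last place, so the latitude may be off by as much as 1e-06°.
North–south distance: 1e-06° × 111700 m/° = 0.1117 m.
That is 0.1117 m = 11.17 cm.

11 centimetres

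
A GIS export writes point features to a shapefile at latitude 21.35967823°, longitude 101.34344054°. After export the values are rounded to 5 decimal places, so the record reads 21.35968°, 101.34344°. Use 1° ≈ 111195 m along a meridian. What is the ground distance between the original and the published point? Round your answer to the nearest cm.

The latitude changed by -0.00000177° and the longitude by +0.00000054°.
N–S: -0.00000177° × 111195 m/° = -0.196815 m.
East–west at this latitude: 0.00000054° × 111195 × cos 21.3597° ≈ 0.00000054 × 103557 = 0.0559209 m.
Hypotenuse of the two orthogonal shifts: √(0.196815² + 0.0559209²) = 0.204605 m.
That is 0.204605 m = 20.461 cm.

20 cm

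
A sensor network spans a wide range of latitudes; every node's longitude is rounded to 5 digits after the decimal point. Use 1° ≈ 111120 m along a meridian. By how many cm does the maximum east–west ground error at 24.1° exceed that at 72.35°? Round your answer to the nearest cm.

Rounding to 5 decimal places leaves the longitude within ±5e-06° of the true value.
At 24.1°: 5e-06° × 111120 × cos 24.1° = 5e-06 × 111120 × 0.9128 ≈ 0.50717 m.
At 72.35°: 5e-06° × 111120 × cos 72.35° = 5e-06 × 111120 × 0.3032 ≈ 0.16846 m.
So the lower-latitude error exceeds the higher by 0.50717 − 0.16846 = 0.33871 m.
That is 0.338712 m = 33.871 cm.

34 cm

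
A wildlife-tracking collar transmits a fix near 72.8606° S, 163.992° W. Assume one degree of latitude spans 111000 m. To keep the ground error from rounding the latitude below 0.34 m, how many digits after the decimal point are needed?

6

One degree of latitude covers 111000 m.
N decimal places → at most half a unit in the last place, 0.5 × 10⁻ᴺ° = 111000/2 × 10⁻ᴺ m.
Setting 55500 × 10⁻ᴺ ≤ 0.34 gives 10ᴺ ≥ 1.632e+05, i.e. N ≥ 5.21.
So 6 decimal places suffice (0.0555 m); 5 would allow up to 0.555 m.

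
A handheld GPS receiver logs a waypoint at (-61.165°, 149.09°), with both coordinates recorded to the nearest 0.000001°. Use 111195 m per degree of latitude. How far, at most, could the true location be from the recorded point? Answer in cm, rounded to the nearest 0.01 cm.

6.17 cm

Rounding to 6 decimal places leaves each coordinate within ±5e-07° of the true value.
North–south component: 5e-07° × 111195 = 0.0555975 m.
E–W at 61.165°: 5e-07° × 111195 × cos 61.165° = 5e-07 × 111195 × 0.4823 ≈ 0.0268141 m.
Combining orthogonally: (0.0555975² + 0.0268141²)^½ ≈ 0.0617258 m.
That is 0.0617258 m = 6.1726 cm.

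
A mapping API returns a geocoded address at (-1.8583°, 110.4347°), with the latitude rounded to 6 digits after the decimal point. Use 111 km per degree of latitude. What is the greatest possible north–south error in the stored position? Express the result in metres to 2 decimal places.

0.06 metres

Rounding to 6 decimal places leaves the latitude within ±5e-07° of the true value.
So the N–S error is at most 5e-07 × 111000 = 0.0555 m.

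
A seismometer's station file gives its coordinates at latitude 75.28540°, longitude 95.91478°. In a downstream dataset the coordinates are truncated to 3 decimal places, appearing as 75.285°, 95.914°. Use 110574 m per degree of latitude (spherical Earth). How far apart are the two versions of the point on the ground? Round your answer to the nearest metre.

49 metres

The latitude changed by +0.00040° and the longitude by +0.00078°.
N–S: 0.00040° × 110574 m/° = 44.2296 m.
E–W at 75.285°: 0.00078° × 110574 × cos 75.285° = 0.00078 × 110574 × 0.2540 ≈ 21.9079 m.
Hypotenuse of the two orthogonal shifts: √(44.2296² + 21.9079²) = 49.358 m.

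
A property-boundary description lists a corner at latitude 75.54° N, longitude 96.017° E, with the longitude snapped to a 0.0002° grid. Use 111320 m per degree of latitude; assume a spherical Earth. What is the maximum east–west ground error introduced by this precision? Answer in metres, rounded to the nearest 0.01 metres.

With a 0.0002° grid the true value lies within half a step, ±0.0002°/2 = ±0.0001°, of the stored one.
At latitude 75.54° a degree of longitude spans 111320 m × cos 75.54° = 111320 × 0.2497 ≈ 27797.1 m.
East–west error: 0.0001° × 27797.1 m/° ≈ 2.77971 m.

2.78 metres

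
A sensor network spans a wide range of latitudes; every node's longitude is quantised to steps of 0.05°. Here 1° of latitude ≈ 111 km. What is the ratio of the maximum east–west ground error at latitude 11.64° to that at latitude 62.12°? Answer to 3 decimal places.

With a 0.05° grid the true value lies within half a step, ±0.05°/2 = ±0.025°, of the stored one.
Error at 11.64° = 0.025° × 111000 × cos 11.64° ≈ 2775 × 0.9794 = 2717.9 m.
At 62.12°: 0.025° × 111000 × cos 62.12° = 0.025 × 111000 × 0.4676 ≈ 1297.6 m.
The ratio reduces to cos 11.64° / cos 62.12° = 0.9794/0.4676 ≈ 2.0945.

2.095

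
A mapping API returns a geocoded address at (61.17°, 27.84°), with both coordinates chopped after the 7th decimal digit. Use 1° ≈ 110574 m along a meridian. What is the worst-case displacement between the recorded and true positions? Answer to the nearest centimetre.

Truncating at 7 decimal places can drop up to a full unit in the last place, so each coordinate may be off by as much as 1e-07°.
North–south component: 1e-07° × 110574 = 0.0110574 m.
East–west component at 61.17°: 1e-07° × 110574 × cos 61.17° ≈ 1e-07 × 53320.2 ≈ 0.00533202 m.
Combining orthogonally: (0.0110574² + 0.00533202²)^½ ≈ 0.0122758 m.
That is 0.0122758 m = 1.2276 cm.

1 centimetres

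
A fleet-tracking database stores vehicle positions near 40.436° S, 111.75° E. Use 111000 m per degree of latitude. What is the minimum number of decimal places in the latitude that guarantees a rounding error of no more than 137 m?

3 decimal places

One degree of latitude covers 111000 m.
With N decimal places the half-ulp bound is 0.5·10⁻ᴺ°, or 0.5·10⁻ᴺ × 111000 m on the ground.
Setting 55500 × 10⁻ᴺ ≤ 137 gives 10ᴺ ≥ 405.1, i.e. N ≥ 2.61.
So 3 decimal places suffice (55.5 m); 2 would allow up to 555 m.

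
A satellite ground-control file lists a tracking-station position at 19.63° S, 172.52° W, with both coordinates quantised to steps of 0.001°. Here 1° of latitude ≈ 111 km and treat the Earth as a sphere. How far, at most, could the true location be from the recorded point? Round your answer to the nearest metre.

76 metres

With a 0.001° grid the true value lies within half a step, ±0.001°/2 = ±0.0005°, of the stored one.
Latitude error → 0.0005 × 111000 = 55.5 m along the meridian.
E–W at 19.63°: 0.0005° × 111000 × cos 19.63° = 0.0005 × 111000 × 0.9419 ≈ 52.2744 m.
The two errors are perpendicular, so the maximum displacement is √(55.5² + 52.2744²) ≈ 76.2422 m.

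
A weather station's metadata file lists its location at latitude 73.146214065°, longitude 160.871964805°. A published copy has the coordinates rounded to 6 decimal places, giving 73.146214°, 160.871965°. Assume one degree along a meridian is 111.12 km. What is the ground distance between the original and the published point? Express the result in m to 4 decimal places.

The latitude changed by +0.000000065° and the longitude by -0.000000195°.
N–S: 0.000000065° × 111120 m/° = 0.0072228 m.
East–west at this latitude: -0.000000195° × 111120 × cos 73.1462° ≈ -0.000000195 × 32217.1 = -0.00628233 m.
Hypotenuse of the two orthogonal shifts: √(0.0072228² + 0.00628233²) = 0.00957269 m.

0.0096 m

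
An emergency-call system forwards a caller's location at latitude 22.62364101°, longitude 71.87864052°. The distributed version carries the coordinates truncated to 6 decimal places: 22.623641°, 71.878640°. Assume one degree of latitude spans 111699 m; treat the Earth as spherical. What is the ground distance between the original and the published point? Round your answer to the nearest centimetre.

The latitude changed by +0.00000001° and the longitude by +0.00000052°.
N–S: 0.00000001° × 111699 m/° = 0.00111699 m.
East–west at this latitude: 0.00000052° × 111699 × cos 22.6236° ≈ 0.00000052 × 103104 = 0.053614 m.
Distance: √(0.00111699² + 0.053614²) ≈ 0.0536257 m.
That is 0.0536257 m = 5.3626 cm.

5 centimetres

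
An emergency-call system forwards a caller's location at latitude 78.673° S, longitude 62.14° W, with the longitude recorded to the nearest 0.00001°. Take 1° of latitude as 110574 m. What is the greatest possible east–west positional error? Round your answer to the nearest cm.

Rounding to 5 decimal places leaves the longitude within ±5e-06° of the true value.
Parallels shrink by cos φ, so at 78.673° a degree of longitude is 110574 × 0.1964 ≈ 21717.6 m.
East–west error: 5e-06° × 21717.6 m/° ≈ 0.108588 m.
That is 0.108588 m = 10.859 cm.

11 cm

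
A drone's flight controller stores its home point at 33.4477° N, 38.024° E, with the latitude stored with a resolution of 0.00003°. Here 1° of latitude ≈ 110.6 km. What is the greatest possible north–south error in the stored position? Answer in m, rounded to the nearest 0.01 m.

1.66 m

With a 0.00003° grid the true value lies within half a step, ±0.00003°/2 = ±1.5e-05°, of the stored one.
So the N–S error is at most 1.5e-05 × 110600 = 1.659 m.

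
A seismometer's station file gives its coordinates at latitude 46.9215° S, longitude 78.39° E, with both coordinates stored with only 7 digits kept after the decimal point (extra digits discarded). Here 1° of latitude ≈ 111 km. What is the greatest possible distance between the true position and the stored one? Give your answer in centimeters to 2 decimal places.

Truncating at 7 decimal places can drop up to a full unit in the last place, so each coordinate may be off by as much as 1e-07°.
North–south component: 1e-07° × 111000 = 0.0111 m.
Longitude error → 1e-07 × 111000 × cos 46.9215° = 1e-07 × 111000 × 0.6830 ≈ 0.0075813 m.
Worst case both components are at the extreme and orthogonal: √(0.0111² + 0.0075813²) ≈ 0.013442 m.
That is 0.013442 m = 1.3442 cm.

1.34 centimeters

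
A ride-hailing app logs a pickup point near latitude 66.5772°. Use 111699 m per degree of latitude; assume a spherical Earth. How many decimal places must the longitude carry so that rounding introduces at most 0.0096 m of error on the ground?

At 66.5772° one degree of longitude covers 111699 × cos 66.5772° ≈ 111699 × 0.3975 ≈ 44401.8 m.
With N decimal places the half-ulp bound is 0.5·10⁻ᴺ°, or 0.5·10⁻ᴺ × 44401.8 m on the ground.
Need 0.5 × 44401.8 × 10⁻ᴺ ≤ 0.0096 → 10⁻ᴺ ≤ 4.324e-07, so N ≥ 6.36.
At 6 places the error can reach 0.0222 m, but 7 places keeps it to 0.00222 m.

7 decimal places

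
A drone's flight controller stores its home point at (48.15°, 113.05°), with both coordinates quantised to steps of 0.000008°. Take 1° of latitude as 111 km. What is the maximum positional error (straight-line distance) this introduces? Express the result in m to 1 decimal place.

0.5 m

With a 0.000008° grid the true value lies within half a step, ±0.000008°/2 = ±4e-06°, of the stored one.
N–S: 4e-06° × 111000 m/° = 0.444 m.
Longitude error → 4e-06 × 111000 × cos 48.15° = 4e-06 × 111000 × 0.6672 ≈ 0.296229 m.
Worst case both components are at the extreme and orthogonal: √(0.444² + 0.296229²) ≈ 0.533749 m.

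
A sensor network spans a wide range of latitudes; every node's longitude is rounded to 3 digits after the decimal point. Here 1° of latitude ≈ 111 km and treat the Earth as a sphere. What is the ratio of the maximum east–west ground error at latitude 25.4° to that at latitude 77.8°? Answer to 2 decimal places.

Rounding to 3 decimal places leaves the longitude within ±0.0005° of the true value.
Error at 25.4° = 0.0005° × 111000 × cos 25.4° ≈ 55.5 × 0.9033 = 50.135 m.
At 77.8°: 0.0005° × 111000 × cos 77.8° = 0.0005 × 111000 × 0.2113 ≈ 11.729 m.
Ratio: 50.135 / 11.729 = cos 25.4° / cos 77.8° ≈ 4.2746.

4.27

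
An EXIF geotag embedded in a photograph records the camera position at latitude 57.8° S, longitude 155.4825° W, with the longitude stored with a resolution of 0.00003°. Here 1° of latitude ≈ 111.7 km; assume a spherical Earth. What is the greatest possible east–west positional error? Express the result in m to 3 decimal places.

0.893 m

With a 0.00003° grid the true value lies within half a step, ±0.00003°/2 = ±1.5e-05°, of the stored one.
Parallels shrink by cos φ, so at 57.8° a degree of longitude is 111700 × 0.5329 ≈ 59522.3 m.
East–west error: 1.5e-05° × 59522.3 m/° ≈ 0.892834 m.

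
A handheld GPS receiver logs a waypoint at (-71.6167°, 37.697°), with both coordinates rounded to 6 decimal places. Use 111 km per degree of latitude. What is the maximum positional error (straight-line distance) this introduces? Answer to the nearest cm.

6 cm

Rounding to 6 decimal places leaves each coordinate within ±5e-07° of the true value.
North–south component: 5e-07° × 111000 = 0.0555 m.
Longitude error → 5e-07 × 111000 × cos 71.6167° = 5e-07 × 111000 × 0.3154 ≈ 0.0175032 m.
The two errors are perpendicular, so the maximum displacement is √(0.0555² + 0.0175032²) ≈ 0.0581946 m.
That is 0.0581946 m = 5.8195 cm.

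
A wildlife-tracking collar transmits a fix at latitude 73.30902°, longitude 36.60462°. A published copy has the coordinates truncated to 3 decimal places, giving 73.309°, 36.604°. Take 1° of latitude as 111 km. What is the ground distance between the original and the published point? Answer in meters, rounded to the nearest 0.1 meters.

The latitude changed by +0.00002° and the longitude by +0.00062°.
North–south shift: 0.00002 × 111000 = 2.22 m.
E–W at 73.309°: 0.00062° × 111000 × cos 73.309° = 0.00062 × 111000 × 0.2872 ≈ 19.7658 m.
Distance: √(2.22² + 19.7658²) ≈ 19.8901 m.

19.9 meters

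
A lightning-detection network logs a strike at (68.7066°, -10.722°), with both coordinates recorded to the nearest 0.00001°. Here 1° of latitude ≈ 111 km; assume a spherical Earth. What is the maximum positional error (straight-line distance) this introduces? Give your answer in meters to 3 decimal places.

0.590 meters

Rounding to 5 decimal places leaves each coordinate within ±5e-06° of the true value.
N–S: 5e-06° × 111000 m/° = 0.555 m.
East–west component at 68.7066°: 5e-06° × 111000 × cos 68.7066° ≈ 5e-06 × 40309 ≈ 0.201545 m.
The two errors are perpendicular, so the maximum displacement is √(0.555² + 0.201545²) ≈ 0.590462 m.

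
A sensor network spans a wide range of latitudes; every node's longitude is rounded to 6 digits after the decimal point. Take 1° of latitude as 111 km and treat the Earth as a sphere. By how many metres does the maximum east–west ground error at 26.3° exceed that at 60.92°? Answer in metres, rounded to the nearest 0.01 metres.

0.02 metres

Rounding to 6 decimal places leaves the longitude within ±5e-07° of the true value.
Error at 26.3° = 5e-07° × 111000 × cos 26.3° ≈ 0.0555 × 0.8965 = 0.049755 m.
At 60.92°: 5e-07° × 111000 × cos 60.92° = 5e-07 × 111000 × 0.4860 ≈ 0.026975 m.
So the lower-latitude error exceeds the higher by 0.049755 − 0.026975 = 0.02278 m.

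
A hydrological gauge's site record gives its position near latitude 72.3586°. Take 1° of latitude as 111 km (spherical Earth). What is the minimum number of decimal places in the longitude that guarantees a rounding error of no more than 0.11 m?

At 72.3586° one degree of longitude covers 111000 × cos 72.3586° ≈ 111000 × 0.3031 ≈ 33639.5 m.
N decimal places → at most half a unit in the last place, 0.5 × 10⁻ᴺ° = 33639.5/2 × 10⁻ᴺ m.
Need 0.5 × 33639.5 × 10⁻ᴺ ≤ 0.11 → 10⁻ᴺ ≤ 6.540e-06, so N ≥ 5.18.
N = 5 would give 0.168 m (too coarse); N = 6 gives 0.0168 m ≤ 0.11 m.

6 decimal places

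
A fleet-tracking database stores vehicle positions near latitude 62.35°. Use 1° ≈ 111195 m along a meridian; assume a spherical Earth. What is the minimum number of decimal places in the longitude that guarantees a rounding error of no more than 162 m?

At 62.35° one degree of longitude covers 111195 × cos 62.35° ≈ 111195 × 0.4641 ≈ 51602.2 m.
Rounding to N decimal places gives at most 0.5 × 10⁻ᴺ degrees of error, i.e. 0.5 × 10⁻ᴺ × 51602.2 m.
Need 0.5 × 51602.2 × 10⁻ᴺ ≤ 162 → 10⁻ᴺ ≤ 6.279e-03, so N ≥ 2.20.
At 2 places the error can reach 258 m, but 3 places keeps it to 25.8 m.

3 decimal places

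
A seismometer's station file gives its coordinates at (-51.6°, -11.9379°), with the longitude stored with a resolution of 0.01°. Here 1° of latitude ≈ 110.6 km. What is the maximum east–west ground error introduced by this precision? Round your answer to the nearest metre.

343 metres

With a 0.01° grid the true value lies within half a step, ±0.01°/2 = ±0.005°, of the stored one.
At latitude 51.6° a degree of longitude spans 110600 m × cos 51.6° = 110600 × 0.6211 ≈ 68698.9 m.
Maximum E–W displacement: 0.005 × 68698.9 = 343.495 m.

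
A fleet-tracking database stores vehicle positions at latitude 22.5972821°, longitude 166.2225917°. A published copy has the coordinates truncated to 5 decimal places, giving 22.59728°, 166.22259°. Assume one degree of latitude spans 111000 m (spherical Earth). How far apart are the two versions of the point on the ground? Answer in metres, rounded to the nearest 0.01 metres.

The latitude changed by +0.0000021° and the longitude by +0.0000017°.
N–S: 0.0000021° × 111000 m/° = 0.2331 m.
East–west at this latitude: 0.0000017° × 111000 × cos 22.5973° ≈ 0.0000017 × 102478 = 0.174213 m.
Combined displacement = (0.2331² + 0.174213²)^½ ≈ 0.291008 m.

0.29 metres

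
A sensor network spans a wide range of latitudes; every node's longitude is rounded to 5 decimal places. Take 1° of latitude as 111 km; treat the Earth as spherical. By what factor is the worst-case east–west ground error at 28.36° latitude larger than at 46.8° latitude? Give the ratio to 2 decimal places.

1.29

Rounding to 5 decimal places leaves the longitude within ±5e-06° of the true value.
At 28.36°: 5e-06° × 111000 × cos 28.36° = 5e-06 × 111000 × 0.8800 ≈ 0.48839 m.
Error at 46.8° = 5e-06° × 111000 × cos 46.8° ≈ 0.555 × 0.6845 = 0.37992 m.
The ratio reduces to cos 28.36° / cos 46.8° = 0.8800/0.6845 ≈ 1.2855.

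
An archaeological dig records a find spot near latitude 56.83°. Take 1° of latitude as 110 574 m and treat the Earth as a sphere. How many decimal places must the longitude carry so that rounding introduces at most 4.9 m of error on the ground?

4 decimal places

At 56.83° one degree of longitude covers 110574 × cos 56.83° ≈ 110574 × 0.5471 ≈ 60497.8 m.
With N decimal places the half-ulp bound is 0.5·10⁻ᴺ°, or 0.5·10⁻ᴺ × 60497.8 m on the ground.
Setting 30248.9 × 10⁻ᴺ ≤ 4.9 gives 10ᴺ ≥ 6173, i.e. N ≥ 3.79.
At 3 places the error can reach 30.2 m, but 4 places keeps it to 3.02 m.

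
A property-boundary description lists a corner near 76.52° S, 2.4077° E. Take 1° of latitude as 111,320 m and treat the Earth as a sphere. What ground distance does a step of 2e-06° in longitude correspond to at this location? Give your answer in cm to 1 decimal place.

2e-06° of longitude at 76.52° is 2e-06 × 111320 × cos 76.52° ≈ 2e-06 × 25949.4 = 0.0518987 m.
That is 0.0518987 m = 5.1899 cm.

5.2 cm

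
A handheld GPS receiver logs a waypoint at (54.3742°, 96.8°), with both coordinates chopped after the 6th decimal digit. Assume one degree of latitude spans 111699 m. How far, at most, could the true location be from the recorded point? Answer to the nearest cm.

Truncating at 6 decimal places can drop up to a full unit in the last place, so each coordinate may be off by as much as 1e-06°.
North–south component: 1e-06° × 111699 = 0.111699 m.
E–W at 54.3742°: 1e-06° × 111699 × cos 54.3742° = 1e-06 × 111699 × 0.5825 ≈ 0.0650634 m.
Combining orthogonally: (0.111699² + 0.0650634²)^½ ≈ 0.129267 m.
That is 0.129267 m = 12.927 cm.

13 cm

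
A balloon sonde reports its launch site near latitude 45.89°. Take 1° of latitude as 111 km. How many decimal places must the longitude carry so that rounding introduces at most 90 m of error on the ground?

At 45.89° one degree of longitude covers 111000 × cos 45.89° ≈ 111000 × 0.6960 ≈ 77260.2 m.
N decimal places → at most half a unit in the last place, 0.5 × 10⁻ᴺ° = 77260.2/2 × 10⁻ᴺ m.
Setting 38630.1 × 10⁻ᴺ ≤ 90 gives 10ᴺ ≥ 429.2, i.e. N ≥ 2.63.
So 3 decimal places suffice (38.6 m); 2 would allow up to 386 m.

3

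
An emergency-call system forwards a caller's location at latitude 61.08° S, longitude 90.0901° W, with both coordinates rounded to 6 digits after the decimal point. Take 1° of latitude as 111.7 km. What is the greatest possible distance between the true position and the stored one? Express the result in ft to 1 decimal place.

Rounding to 6 decimal places leaves each coordinate within ±5e-07° of the true value.
N–S: 5e-07° × 111700 m/° = 0.05585 m.
East–west component at 61.08°: 5e-07° × 111700 × cos 61.08° ≈ 5e-07 × 54016.8 ≈ 0.0270084 m.
The two errors are perpendicular, so the maximum displacement is √(0.05585² + 0.0270084²) ≈ 0.0620377 m.
In feet: 0.0620377 m ÷ 0.3048 ≈ 0.20354 ft.

0.2 ft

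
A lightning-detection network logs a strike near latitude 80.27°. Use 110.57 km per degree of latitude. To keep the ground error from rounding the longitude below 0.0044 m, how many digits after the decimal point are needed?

7 decimal places

At 80.27° one degree of longitude covers 110570 × cos 80.27° ≈ 110570 × 0.1690 ≈ 18686.9 m.
Rounding to N decimal places gives at most 0.5 × 10⁻ᴺ degrees of error, i.e. 0.5 × 10⁻ᴺ × 18686.9 m.
Setting 9343.47 × 10⁻ᴺ ≤ 0.0044 gives 10ᴺ ≥ 2.124e+06, i.e. N ≥ 6.33.
So 7 decimal places suffice (0.000934 m); 6 would allow up to 0.00934 m.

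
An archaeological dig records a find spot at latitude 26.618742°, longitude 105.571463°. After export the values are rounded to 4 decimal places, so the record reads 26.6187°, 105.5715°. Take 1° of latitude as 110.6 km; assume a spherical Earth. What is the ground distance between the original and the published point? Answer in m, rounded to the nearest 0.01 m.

5.91 m

The latitude changed by +0.000042° and the longitude by -0.000037°.
North–south shift: 0.000042 × 110600 = 4.6452 m.
East–west at this latitude: -0.000037° × 110600 × cos 26.6187° ≈ -0.000037 × 98877.3 = -3.65846 m.
Combined displacement = (4.6452² + 3.65846²)^½ ≈ 5.91289 m.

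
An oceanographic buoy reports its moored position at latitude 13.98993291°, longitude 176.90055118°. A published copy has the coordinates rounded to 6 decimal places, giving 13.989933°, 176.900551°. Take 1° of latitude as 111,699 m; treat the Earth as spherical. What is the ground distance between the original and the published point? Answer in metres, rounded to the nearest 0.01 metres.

The latitude changed by -0.00000009° and the longitude by +0.00000018°.
North–south shift: -0.00000009 × 111699 = -0.0100529 m.
E–W at 13.9899°: 0.00000018° × 111699 × cos 13.9899° = 0.00000018 × 111699 × 0.9703 ≈ 0.0195094 m.
Combined displacement = (0.0100529² + 0.0195094²)^½ ≈ 0.0219472 m.

0.02 metres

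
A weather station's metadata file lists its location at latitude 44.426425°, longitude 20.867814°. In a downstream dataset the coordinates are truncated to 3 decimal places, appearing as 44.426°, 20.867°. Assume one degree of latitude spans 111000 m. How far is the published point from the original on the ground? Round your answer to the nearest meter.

The latitude changed by +0.000425° and the longitude by +0.000814°.
N–S: 0.000425° × 111000 m/° = 47.175 m.
East–west at this latitude: 0.000814° × 111000 × cos 44.426° ≈ 0.000814 × 79271.2 = 64.5268 m.
Combined displacement = (47.175² + 64.5268²)^½ ≈ 79.9324 m.

80 meters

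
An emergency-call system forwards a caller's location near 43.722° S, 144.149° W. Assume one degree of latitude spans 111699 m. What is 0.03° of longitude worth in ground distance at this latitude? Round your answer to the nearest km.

2 km

One degree of longitude here spans 111699 × cos 43.722° = 111699 × 0.7227 ≈ 80725.1 m; 0.03° of that is 2421.75 m.
That is 2421.75 m = 2.4218 km.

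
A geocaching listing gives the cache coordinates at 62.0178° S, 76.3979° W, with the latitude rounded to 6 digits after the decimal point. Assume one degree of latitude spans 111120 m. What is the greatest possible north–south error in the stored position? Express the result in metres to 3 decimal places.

Rounding to 6 decimal places leaves the latitude within ±5e-07° of the true value.
So the N–S error is at most 5e-07 × 111120 = 0.05556 m.

0.056 metres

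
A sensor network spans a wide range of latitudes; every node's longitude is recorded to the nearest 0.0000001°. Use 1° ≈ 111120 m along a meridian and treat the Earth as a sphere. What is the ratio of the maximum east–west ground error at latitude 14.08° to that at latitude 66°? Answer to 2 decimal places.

2.38

Rounding to 7 decimal places leaves the longitude within ±5e-08° of the true value.
At 14.08°: 5e-08° × 111120 × cos 14.08° = 5e-08 × 111120 × 0.9700 ≈ 0.0053891 m.
Error at 66° = 5e-08° × 111120 × cos 66° ≈ 0.005556 × 0.4067 = 0.0022598 m.
Ratio: 0.0053891 / 0.0022598 = cos 14.08° / cos 66° ≈ 2.3847.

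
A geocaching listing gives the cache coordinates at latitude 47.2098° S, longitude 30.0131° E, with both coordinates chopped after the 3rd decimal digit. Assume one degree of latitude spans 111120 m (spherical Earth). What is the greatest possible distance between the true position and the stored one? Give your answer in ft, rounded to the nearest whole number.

Truncating at 3 decimal places can drop up to a full unit in the last place, so each coordinate may be off by as much as 0.001°.
Latitude error → 0.001 × 111120 = 111.12 m along the meridian.
Longitude error → 0.001 × 111120 × cos 47.2098° = 0.001 × 111120 × 0.6793 ≈ 75.4856 m.
Worst case both components are at the extreme and orthogonal: √(111.12² + 75.4856²) ≈ 134.334 m.
In feet: 134.334 m ÷ 0.3048 ≈ 440.73 ft.

441 ft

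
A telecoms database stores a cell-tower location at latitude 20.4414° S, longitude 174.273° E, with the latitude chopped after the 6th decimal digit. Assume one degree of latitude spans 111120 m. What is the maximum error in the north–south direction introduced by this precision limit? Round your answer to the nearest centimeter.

11 centimeters

Truncating at 6 decimal places can drop up to a full unit in the last place, so the latitude may be off by as much as 1e-06°.
North–south distance: 1e-06° × 111120 m/° = 0.11112 m.
That is 0.11112 m = 11.112 cm.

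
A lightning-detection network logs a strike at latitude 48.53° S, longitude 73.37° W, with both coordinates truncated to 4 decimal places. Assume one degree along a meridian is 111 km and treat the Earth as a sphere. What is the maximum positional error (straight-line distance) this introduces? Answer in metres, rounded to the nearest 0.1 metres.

Truncating at 4 decimal places can drop up to a full unit in the last place, so each coordinate may be off by as much as 0.0001°.
N–S: 0.0001° × 111000 m/° = 11.1 m.
East–west component at 48.53°: 0.0001° × 111000 × cos 48.53° ≈ 0.0001 × 73507.3 ≈ 7.35073 m.
Worst case both components are at the extreme and orthogonal: √(11.1² + 7.35073²) ≈ 13.3133 m.

13.3 metres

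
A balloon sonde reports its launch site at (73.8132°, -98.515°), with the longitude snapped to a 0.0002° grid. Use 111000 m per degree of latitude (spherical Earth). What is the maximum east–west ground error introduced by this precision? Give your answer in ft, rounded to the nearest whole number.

10 ft

With a 0.0002° grid the true value lies within half a step, ±0.0002°/2 = ±0.0001°, of the stored one.
One degree of longitude at 73.8132° is 111000 × cos 73.8132° ≈ 111000 × 0.2788 = 30943.5 m.
East–west error: 0.0001° × 30943.5 m/° ≈ 3.09435 m.
Converting: 3.09435 m × 3.2808 ft/m ≈ 10.152 ft.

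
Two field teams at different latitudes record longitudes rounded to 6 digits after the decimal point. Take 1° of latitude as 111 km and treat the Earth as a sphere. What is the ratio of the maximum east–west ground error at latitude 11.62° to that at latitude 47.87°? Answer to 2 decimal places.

Rounding to 6 decimal places leaves the longitude within ±5e-07° of the true value.
At 11.62°: 5e-07° × 111000 × cos 11.62° = 5e-07 × 111000 × 0.9795 ≈ 0.054363 m.
Error at 47.87° = 5e-07° × 111000 × cos 47.87° ≈ 0.0555 × 0.6708 = 0.03723 m.
The ratio reduces to cos 11.62° / cos 47.87° = 0.9795/0.6708 ≈ 1.4602.

1.46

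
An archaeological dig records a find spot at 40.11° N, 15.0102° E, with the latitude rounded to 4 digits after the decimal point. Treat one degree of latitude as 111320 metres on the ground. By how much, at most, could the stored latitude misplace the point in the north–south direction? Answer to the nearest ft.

Rounding to 4 decimal places leaves the latitude within ±5e-05° of the true value.
So the N–S error is at most 5e-05 × 111320 = 5.566 m.
Converting: 5.566 m × 3.2808 ft/m ≈ 18.261 ft.

18 ft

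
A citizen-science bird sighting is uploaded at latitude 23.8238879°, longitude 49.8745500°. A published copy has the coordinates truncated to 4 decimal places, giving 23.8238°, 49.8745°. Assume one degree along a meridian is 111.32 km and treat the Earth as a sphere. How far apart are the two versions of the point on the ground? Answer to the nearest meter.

The latitude changed by +0.0000879° and the longitude by +0.0000500°.
North–south shift: 0.0000879 × 111320 = 9.78503 m.
East–west at this latitude: 0.0000500° × 111320 × cos 23.8238° ≈ 0.0000500 × 101835 = 5.09173 m.
Combined displacement = (9.78503² + 5.09173²)^½ ≈ 11.0305 m.

11 meters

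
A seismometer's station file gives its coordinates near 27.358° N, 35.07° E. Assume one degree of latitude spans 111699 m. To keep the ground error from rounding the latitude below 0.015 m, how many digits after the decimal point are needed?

One degree of latitude covers 111699 m.
With N decimal places the half-ulp bound is 0.5·10⁻ᴺ°, or 0.5·10⁻ᴺ × 111699 m on the ground.
Need 0.5 × 111699 × 10⁻ᴺ ≤ 0.015 → 10⁻ᴺ ≤ 2.686e-07, so N ≥ 6.57.
N = 6 would give 0.0558 m (too coarse); N = 7 gives 0.00558 m ≤ 0.015 m.

7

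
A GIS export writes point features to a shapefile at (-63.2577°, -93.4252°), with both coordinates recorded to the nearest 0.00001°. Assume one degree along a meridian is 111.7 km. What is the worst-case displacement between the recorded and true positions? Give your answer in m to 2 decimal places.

Rounding to 5 decimal places leaves each coordinate within ±5e-06° of the true value.
N–S: 5e-06° × 111700 m/° = 0.5585 m.
Longitude error → 5e-06 × 111700 × cos 63.2577° = 5e-06 × 111700 × 0.4500 ≈ 0.251313 m.
Worst case both components are at the extreme and orthogonal: √(0.5585² + 0.251313²) ≈ 0.612438 m.

0.61 m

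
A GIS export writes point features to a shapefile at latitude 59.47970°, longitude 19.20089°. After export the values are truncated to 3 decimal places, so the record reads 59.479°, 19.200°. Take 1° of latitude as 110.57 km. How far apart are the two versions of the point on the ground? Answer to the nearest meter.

92 meters

Δlat = 59.47970 − 59.479 = +0.00070°; Δlon = 19.20089 − 19.200 = +0.00089°.
N–S: 0.00070° × 110570 m/° = 77.399 m.
E–W at 59.479°: 0.00089° × 110570 × cos 59.479° = 0.00089 × 110570 × 0.5079 ≈ 49.9766 m.
Distance: √(77.399² + 49.9766²) ≈ 92.1318 m.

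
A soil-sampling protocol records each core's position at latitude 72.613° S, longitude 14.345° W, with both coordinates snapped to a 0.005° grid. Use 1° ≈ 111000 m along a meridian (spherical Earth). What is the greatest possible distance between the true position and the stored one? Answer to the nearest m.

290 m

With a 0.005° grid the true value lies within half a step, ±0.005°/2 = ±0.0025°, of the stored one.
North–south component: 0.0025° × 111000 = 277.5 m.
Longitude error → 0.0025 × 111000 × cos 72.613° = 0.0025 × 111000 × 0.2988 ≈ 82.9237 m.
The two errors are perpendicular, so the maximum displacement is √(277.5² + 82.9237²) ≈ 289.625 m.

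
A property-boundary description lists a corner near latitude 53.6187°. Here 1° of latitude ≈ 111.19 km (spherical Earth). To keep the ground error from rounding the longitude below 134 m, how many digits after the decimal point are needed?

At 53.6187° one degree of longitude covers 111190 × cos 53.6187° ≈ 111190 × 0.5932 ≈ 65953 m.
Rounding to N decimal places gives at most 0.5 × 10⁻ᴺ degrees of error, i.e. 0.5 × 10⁻ᴺ × 65953 m.
Setting 32976.5 × 10⁻ᴺ ≤ 134 gives 10ᴺ ≥ 246.1, i.e. N ≥ 2.39.
N = 2 would give 330 m (too coarse); N = 3 gives 33 m ≤ 134 m.

3 decimal places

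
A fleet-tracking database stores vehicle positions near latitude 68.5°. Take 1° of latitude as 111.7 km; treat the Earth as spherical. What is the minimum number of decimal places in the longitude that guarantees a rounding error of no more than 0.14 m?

At 68.5° one degree of longitude covers 111700 × cos 68.5° ≈ 111700 × 0.3665 ≈ 40938.2 m.
With N decimal places the half-ulp bound is 0.5·10⁻ᴺ°, or 0.5·10⁻ᴺ × 40938.2 m on the ground.
Need 0.5 × 40938.2 × 10⁻ᴺ ≤ 0.14 → 10⁻ᴺ ≤ 6.840e-06, so N ≥ 5.16.
N = 5 would give 0.205 m (too coarse); N = 6 gives 0.0205 m ≤ 0.14 m.

6 decimal places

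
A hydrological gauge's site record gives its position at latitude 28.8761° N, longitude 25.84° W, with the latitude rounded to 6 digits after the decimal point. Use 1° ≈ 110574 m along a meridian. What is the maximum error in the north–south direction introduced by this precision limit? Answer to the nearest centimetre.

6 centimetres

Rounding to 6 decimal places leaves the latitude within ±5e-07° of the true value.
North–south distance: 5e-07° × 110574 m/° = 0.055287 m.
That is 0.055287 m = 5.5287 cm.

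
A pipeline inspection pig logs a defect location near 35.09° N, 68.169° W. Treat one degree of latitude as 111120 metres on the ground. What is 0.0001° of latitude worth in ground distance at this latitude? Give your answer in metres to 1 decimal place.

0.0001° × 111120 m/° = 11.112 m.

11.1 metres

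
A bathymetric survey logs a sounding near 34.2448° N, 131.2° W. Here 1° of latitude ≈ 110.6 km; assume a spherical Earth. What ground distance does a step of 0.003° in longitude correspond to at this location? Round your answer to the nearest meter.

At 34.2448° a degree of longitude is 110600 × cos 34.2448° ≈ 91426.5 m, so 0.003° corresponds to 274.279 m.

274 meters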